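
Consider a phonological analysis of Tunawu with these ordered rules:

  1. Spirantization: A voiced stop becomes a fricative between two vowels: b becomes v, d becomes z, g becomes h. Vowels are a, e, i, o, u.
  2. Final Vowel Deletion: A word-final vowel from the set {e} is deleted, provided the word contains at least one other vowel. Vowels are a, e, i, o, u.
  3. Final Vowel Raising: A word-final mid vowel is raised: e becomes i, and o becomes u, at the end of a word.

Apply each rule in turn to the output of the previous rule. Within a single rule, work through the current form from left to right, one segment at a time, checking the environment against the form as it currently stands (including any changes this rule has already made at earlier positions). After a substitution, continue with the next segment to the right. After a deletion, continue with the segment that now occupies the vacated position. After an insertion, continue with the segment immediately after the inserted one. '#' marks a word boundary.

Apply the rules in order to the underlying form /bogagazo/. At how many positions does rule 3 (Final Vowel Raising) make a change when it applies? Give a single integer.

1 Spirantization: [bogagazo] → [bohahazo]
2 Final Vowel Deletion: no change — [bohahazo]
3 Final Vowel Raising: [bohahazo] → [bohahazu]
Rule 3 changed 1 position(s).

1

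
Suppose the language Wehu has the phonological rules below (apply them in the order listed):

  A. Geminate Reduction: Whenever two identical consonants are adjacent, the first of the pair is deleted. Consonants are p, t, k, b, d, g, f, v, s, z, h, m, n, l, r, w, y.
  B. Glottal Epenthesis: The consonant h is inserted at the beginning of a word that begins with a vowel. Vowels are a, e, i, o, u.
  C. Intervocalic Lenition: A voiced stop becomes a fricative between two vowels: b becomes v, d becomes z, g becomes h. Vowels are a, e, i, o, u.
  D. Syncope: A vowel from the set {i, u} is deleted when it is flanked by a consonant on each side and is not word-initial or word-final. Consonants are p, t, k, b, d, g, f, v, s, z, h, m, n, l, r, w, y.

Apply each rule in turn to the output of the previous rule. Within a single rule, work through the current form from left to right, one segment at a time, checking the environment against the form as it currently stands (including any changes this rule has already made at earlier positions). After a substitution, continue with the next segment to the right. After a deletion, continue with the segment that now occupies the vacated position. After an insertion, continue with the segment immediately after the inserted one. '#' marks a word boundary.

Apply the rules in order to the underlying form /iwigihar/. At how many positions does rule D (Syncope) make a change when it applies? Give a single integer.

3

A Geminate Reduction: no change — [iwigihar]
B Glottal Epenthesis: [iwigihar] → [hiwigihar]
C Intervocalic Lenition: [hiwigihar] → [hiwihihar]
D Syncope: [hiwihihar] → [hwhhar]
Rule D changed 3 position(s).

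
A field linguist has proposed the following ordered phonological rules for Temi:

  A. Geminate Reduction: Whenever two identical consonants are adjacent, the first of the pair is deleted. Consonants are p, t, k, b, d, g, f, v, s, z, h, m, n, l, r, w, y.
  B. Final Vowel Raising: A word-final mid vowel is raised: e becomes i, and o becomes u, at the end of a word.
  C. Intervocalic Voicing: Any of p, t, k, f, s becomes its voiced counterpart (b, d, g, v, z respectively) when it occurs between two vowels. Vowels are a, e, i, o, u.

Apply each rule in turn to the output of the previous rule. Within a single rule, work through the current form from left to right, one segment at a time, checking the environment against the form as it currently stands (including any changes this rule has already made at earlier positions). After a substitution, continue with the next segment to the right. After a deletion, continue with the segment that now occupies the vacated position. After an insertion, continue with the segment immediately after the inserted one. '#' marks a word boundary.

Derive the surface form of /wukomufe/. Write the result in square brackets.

[wugomuvi]

A Geminate Reduction: no change — [wukomufe]
B Final Vowel Raising: [wukomufe] → [wukomufi]
C Intervocalic Voicing: [wukomufi] → [wugomuvi]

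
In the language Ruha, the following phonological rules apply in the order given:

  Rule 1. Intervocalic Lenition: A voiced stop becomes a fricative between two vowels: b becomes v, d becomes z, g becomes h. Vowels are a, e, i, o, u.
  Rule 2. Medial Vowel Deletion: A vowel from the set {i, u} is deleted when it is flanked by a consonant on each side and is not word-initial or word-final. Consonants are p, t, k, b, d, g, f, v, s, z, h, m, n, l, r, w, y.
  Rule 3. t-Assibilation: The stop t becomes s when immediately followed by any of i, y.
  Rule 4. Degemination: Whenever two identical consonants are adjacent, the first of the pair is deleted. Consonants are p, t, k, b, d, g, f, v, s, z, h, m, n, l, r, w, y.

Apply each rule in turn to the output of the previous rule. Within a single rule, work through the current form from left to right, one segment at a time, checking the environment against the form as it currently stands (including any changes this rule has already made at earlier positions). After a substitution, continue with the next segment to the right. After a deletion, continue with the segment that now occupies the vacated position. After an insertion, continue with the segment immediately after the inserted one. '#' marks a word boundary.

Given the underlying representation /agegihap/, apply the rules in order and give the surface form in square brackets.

Rule 1 Intervocalic Lenition: [agegihap] → [ahehihap]
Rule 2 Medial Vowel Deletion: [ahehihap] → [ahehhap]
Rule 3 t-Assibilation: no change — [ahehhap]
Rule 4 Degemination: [ahehhap] → [ahehap]

[ahehap]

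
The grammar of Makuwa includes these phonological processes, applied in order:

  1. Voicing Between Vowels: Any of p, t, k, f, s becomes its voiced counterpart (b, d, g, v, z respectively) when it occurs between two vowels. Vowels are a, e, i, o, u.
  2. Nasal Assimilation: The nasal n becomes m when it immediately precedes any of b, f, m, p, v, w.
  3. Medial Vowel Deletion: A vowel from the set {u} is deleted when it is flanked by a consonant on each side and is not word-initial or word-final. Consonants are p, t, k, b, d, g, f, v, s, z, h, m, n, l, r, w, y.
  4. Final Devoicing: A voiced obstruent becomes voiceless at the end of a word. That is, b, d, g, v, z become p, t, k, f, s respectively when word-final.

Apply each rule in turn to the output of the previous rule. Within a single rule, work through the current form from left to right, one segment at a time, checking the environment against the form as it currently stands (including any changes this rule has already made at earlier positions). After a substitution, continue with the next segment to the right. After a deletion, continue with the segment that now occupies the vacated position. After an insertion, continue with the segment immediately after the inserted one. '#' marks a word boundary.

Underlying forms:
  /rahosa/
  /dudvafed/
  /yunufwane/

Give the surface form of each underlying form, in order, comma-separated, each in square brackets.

[rahoza], [ddvavet], [ynfwane]

/rahosa/:
  1 Voicing Between Vowels: [rahosa] → [rahoza]
  2 Nasal Assimilation: no change — [rahoza]
  3 Medial Vowel Deletion: no change — [rahoza]
  4 Final Devoicing: no change — [rahoza]
/dudvafed/:
  1 Voicing Between Vowels: [dudvafed] → [dudvaved]
  2 Nasal Assimilation: no change — [dudvaved]
  3 Medial Vowel Deletion: [dudvaved] → [ddvaved]
  4 Final Devoicing: [ddvaved] → [ddvavet]
/yunufwane/:
  1 Voicing Between Vowels: no change — [yunufwane]
  2 Nasal Assimilation: no change — [yunufwane]
  3 Medial Vowel Deletion: [yunufwane] → [ynfwane]
  4 Final Devoicing: no change — [ynfwane]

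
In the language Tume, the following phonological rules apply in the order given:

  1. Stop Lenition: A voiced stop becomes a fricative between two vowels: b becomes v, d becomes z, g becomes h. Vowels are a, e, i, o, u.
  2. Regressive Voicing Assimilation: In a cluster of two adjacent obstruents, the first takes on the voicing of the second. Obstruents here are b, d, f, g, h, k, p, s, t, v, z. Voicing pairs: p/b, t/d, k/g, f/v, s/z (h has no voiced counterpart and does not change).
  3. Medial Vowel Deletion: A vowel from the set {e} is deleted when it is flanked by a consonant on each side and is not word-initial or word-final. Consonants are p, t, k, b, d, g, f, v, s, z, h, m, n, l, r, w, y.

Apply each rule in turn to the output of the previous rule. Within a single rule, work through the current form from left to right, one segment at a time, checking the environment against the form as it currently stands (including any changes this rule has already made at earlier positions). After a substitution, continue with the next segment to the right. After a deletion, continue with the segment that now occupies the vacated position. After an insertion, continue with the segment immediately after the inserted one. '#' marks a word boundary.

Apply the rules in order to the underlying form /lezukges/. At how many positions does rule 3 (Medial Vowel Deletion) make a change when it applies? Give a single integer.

2

1 Stop Lenition: no change — [lezukges]
2 Regressive Voicing Assimilation: [lezukges] → [lezugges]
3 Medial Vowel Deletion: [lezugges] → [lzuggs]
Rule 3 changed 2 position(s).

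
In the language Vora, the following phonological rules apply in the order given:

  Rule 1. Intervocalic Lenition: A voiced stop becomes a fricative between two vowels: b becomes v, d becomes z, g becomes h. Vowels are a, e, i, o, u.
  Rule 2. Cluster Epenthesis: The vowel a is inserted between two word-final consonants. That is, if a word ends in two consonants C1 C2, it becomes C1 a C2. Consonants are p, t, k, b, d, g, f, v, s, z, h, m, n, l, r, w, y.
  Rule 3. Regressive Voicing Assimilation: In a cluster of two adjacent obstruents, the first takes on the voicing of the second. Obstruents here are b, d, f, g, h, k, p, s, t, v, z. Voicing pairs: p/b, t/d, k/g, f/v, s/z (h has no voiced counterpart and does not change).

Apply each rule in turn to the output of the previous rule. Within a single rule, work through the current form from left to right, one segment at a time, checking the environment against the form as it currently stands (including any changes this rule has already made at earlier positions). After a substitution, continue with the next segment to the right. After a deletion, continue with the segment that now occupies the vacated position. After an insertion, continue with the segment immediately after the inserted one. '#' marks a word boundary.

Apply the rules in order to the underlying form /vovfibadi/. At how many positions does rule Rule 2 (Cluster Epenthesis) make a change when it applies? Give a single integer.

0

Rule 1 Intervocalic Lenition: [vovfibadi] → [vovfivazi]
Rule 2 Cluster Epenthesis: no change — [vovfivazi]
Rule 3 Regressive Voicing Assimilation: [vovfivazi] → [voffivazi]
Rule Rule 2 changed 0 position(s).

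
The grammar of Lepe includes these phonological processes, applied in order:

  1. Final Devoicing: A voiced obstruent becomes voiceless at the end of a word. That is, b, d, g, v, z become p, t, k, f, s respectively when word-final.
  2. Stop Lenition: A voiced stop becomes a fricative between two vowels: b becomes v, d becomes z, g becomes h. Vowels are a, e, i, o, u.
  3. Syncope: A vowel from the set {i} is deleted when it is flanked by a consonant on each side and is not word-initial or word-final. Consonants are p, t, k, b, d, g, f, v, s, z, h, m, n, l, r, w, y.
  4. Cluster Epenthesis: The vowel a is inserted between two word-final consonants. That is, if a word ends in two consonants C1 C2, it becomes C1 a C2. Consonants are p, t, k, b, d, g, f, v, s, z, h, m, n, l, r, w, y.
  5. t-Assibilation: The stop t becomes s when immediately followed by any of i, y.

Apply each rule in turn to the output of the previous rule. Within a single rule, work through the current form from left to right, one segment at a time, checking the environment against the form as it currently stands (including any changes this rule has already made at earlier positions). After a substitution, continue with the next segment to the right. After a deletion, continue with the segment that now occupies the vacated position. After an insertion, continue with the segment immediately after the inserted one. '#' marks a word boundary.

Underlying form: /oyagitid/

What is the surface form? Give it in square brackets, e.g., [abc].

[oyahtat]

1 Final Devoicing: [oyagitid] → [oyagitit]
2 Stop Lenition: [oyagitit] → [oyahitit]
3 Syncope: [oyahitit] → [oyahtt]
4 Cluster Epenthesis: [oyahtt] → [oyahtat]
5 t-Assibilation: no change — [oyahtat]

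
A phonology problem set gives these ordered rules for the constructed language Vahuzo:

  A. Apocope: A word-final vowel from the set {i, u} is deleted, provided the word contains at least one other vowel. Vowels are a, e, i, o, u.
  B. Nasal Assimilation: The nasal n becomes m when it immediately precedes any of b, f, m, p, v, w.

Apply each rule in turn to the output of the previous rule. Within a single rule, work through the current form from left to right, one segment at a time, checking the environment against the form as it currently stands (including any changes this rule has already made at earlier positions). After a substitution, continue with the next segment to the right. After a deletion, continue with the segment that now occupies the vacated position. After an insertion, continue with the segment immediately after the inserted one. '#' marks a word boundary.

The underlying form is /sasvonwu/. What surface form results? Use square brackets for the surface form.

A Apocope: [sasvonwu] → [sasvonw]
B Nasal Assimilation: [sasvonw] → [sasvomw]

[sasvomw]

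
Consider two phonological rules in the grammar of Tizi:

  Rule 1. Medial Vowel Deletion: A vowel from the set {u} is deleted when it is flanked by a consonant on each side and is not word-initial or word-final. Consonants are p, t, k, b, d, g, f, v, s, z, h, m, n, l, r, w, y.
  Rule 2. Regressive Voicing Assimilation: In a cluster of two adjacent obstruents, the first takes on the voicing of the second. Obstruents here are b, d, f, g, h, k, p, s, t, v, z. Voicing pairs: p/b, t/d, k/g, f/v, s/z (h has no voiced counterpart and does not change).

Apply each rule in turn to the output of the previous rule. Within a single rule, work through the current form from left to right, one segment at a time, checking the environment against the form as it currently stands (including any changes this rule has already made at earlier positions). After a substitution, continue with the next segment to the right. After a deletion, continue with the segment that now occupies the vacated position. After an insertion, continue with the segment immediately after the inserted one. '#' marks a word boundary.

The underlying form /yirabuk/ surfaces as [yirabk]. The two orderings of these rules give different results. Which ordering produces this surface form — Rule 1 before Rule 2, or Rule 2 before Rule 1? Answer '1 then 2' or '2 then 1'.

2 then 1

Order 1 then 2:
  1 Medial Vowel Deletion: [yirabuk] → [yirabk]
  2 Regressive Voicing Assimilation: [yirabk] → [yirapk]
  result: [yirapk]
Order 2 then 1:
  2 Regressive Voicing Assimilation: no change — [yirabuk]
  1 Medial Vowel Deletion: [yirabuk] → [yirabk]
  result: [yirabk]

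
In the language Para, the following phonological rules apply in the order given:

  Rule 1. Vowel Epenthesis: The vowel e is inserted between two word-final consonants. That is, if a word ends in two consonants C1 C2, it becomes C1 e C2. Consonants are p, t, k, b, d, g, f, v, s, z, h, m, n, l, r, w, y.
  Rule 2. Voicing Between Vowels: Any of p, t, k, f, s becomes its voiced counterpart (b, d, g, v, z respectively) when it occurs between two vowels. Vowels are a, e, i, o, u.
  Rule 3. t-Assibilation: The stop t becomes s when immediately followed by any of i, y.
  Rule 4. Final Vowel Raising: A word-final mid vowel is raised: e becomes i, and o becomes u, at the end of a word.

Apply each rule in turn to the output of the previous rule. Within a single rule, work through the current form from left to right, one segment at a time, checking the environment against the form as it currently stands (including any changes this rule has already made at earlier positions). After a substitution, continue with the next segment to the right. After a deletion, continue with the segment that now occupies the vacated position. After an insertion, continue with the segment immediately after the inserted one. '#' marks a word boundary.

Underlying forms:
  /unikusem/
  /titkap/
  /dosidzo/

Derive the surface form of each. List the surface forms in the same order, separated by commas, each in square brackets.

[uniguzem], [sitkap], [dozidzu]

/unikusem/:
  Rule 1 Vowel Epenthesis: no change — [unikusem]
  Rule 2 Voicing Between Vowels: [unikusem] → [uniguzem]
  Rule 3 t-Assibilation: no change — [uniguzem]
  Rule 4 Final Vowel Raising: no change — [uniguzem]
/titkap/:
  Rule 1 Vowel Epenthesis: no change — [titkap]
  Rule 2 Voicing Between Vowels: no change — [titkap]
  Rule 3 t-Assibilation: [titkap] → [sitkap]
  Rule 4 Final Vowel Raising: no change — [sitkap]
/dosidzo/:
  Rule 1 Vowel Epenthesis: no change — [dosidzo]
  Rule 2 Voicing Between Vowels: [dosidzo] → [dozidzo]
  Rule 3 t-Assibilation: no change — [dozidzo]
  Rule 4 Final Vowel Raising: [dozidzo] → [dozidzu]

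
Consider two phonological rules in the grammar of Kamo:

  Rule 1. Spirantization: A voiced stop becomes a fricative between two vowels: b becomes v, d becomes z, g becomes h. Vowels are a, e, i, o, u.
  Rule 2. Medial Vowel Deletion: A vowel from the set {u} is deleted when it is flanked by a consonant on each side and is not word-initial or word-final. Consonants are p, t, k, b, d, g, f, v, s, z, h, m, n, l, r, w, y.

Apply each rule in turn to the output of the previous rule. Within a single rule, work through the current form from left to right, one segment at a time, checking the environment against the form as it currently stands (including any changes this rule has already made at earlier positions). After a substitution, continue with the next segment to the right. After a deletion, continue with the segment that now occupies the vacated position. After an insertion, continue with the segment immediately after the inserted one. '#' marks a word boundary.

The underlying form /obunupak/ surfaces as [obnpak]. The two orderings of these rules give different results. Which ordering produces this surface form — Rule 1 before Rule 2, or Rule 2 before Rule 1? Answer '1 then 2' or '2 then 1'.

2 then 1

Order 1 then 2:
  1 Spirantization: [obunupak] → [ovunupak]
  2 Medial Vowel Deletion: [ovunupak] → [ovnpak]
  result: [ovnpak]
Order 2 then 1:
  2 Medial Vowel Deletion: [obunupak] → [obnpak]
  1 Spirantization: no change — [obnpak]
  result: [obnpak]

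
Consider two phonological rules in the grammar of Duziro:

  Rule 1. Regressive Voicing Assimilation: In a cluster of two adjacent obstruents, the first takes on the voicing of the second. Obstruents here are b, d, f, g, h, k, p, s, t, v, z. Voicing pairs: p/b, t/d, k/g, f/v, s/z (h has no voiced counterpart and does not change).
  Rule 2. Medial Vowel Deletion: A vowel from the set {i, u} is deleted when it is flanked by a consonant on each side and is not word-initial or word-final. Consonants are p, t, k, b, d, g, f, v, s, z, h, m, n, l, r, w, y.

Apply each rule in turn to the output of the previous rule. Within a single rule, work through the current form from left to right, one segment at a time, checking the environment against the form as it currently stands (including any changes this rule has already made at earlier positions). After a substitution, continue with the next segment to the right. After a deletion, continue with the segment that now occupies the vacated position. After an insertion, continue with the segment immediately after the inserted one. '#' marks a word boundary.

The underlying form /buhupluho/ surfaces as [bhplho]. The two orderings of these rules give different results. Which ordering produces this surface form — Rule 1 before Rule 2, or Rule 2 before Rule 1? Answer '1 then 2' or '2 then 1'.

1 then 2

Order 1 then 2:
  1 Regressive Voicing Assimilation: no change — [buhupluho]
  2 Medial Vowel Deletion: [buhupluho] → [bhplho]
  result: [bhplho]
Order 2 then 1:
  2 Medial Vowel Deletion: [buhupluho] → [bhplho]
  1 Regressive Voicing Assimilation: [bhplho] → [phplho]
  result: [phplho]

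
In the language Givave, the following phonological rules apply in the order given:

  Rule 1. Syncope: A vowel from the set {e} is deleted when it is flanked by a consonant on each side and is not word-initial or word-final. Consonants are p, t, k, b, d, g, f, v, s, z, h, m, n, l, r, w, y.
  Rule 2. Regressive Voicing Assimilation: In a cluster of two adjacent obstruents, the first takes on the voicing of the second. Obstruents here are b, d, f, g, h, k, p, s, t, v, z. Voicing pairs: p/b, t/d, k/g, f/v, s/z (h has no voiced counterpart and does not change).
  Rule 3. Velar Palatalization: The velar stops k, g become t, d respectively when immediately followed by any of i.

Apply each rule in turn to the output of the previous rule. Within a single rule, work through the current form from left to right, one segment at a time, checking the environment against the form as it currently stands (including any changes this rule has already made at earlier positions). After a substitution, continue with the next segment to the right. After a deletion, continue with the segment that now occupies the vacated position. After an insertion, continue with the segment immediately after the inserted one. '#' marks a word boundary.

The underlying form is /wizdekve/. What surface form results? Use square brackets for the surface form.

Rule 1 Syncope: [wizdekve] → [wizdkve]
Rule 2 Regressive Voicing Assimilation: [wizdkve] → [wiztgve]
Rule 3 Velar Palatalization: no change — [wiztgve]

[wiztgve]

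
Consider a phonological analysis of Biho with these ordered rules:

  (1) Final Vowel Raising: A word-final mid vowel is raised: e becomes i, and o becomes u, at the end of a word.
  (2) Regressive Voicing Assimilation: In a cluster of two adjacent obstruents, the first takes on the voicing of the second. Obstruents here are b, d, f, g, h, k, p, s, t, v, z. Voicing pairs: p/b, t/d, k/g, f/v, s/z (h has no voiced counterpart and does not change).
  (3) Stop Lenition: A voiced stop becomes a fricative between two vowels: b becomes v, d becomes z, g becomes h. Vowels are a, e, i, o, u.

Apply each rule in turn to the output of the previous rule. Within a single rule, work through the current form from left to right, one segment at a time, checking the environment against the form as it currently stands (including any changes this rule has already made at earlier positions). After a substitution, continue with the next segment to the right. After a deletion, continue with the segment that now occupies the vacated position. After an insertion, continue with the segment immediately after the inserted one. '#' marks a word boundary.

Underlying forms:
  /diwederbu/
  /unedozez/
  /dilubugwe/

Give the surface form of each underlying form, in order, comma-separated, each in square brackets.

[diwezerbu], [unezozez], [diluvugwi]

/diwederbu/:
  (1) Final Vowel Raising: no change — [diwederbu]
  (2) Regressive Voicing Assimilation: no change — [diwederbu]
  (3) Stop Lenition: [diwederbu] → [diwezerbu]
/unedozez/:
  (1) Final Vowel Raising: no change — [unedozez]
  (2) Regressive Voicing Assimilation: no change — [unedozez]
  (3) Stop Lenition: [unedozez] → [unezozez]
/dilubugwe/:
  (1) Final Vowel Raising: [dilubugwe] → [dilubugwi]
  (2) Regressive Voicing Assimilation: no change — [dilubugwi]
  (3) Stop Lenition: [dilubugwi] → [diluvugwi]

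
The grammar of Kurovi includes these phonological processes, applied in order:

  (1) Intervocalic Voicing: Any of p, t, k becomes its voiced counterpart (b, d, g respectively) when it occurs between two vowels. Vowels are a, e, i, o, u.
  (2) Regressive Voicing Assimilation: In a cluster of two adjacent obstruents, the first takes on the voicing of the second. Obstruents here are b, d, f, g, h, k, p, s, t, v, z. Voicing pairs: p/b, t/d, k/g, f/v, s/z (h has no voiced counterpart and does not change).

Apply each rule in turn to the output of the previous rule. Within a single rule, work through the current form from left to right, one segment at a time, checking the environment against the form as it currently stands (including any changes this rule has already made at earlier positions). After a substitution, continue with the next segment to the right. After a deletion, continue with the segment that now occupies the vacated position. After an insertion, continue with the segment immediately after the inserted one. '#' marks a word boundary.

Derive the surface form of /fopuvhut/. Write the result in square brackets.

[fobufhut]

(1) Intervocalic Voicing: [fopuvhut] → [fobuvhut]
(2) Regressive Voicing Assimilation: [fobuvhut] → [fobufhut]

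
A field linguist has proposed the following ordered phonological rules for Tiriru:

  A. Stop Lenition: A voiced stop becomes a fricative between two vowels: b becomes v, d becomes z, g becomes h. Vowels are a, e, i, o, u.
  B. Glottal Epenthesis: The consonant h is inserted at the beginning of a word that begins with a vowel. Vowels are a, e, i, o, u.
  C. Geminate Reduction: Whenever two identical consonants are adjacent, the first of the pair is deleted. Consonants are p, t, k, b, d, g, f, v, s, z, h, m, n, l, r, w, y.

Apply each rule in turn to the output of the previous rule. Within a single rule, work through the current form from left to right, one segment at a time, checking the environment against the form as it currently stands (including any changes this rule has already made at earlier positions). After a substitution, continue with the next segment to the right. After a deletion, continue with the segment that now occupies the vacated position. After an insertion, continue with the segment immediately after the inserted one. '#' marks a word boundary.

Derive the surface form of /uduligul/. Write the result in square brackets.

[huzulihul]

A Stop Lenition: [uduligul] → [uzulihul]
B Glottal Epenthesis: [uzulihul] → [huzulihul]
C Geminate Reduction: no change — [huzulihul]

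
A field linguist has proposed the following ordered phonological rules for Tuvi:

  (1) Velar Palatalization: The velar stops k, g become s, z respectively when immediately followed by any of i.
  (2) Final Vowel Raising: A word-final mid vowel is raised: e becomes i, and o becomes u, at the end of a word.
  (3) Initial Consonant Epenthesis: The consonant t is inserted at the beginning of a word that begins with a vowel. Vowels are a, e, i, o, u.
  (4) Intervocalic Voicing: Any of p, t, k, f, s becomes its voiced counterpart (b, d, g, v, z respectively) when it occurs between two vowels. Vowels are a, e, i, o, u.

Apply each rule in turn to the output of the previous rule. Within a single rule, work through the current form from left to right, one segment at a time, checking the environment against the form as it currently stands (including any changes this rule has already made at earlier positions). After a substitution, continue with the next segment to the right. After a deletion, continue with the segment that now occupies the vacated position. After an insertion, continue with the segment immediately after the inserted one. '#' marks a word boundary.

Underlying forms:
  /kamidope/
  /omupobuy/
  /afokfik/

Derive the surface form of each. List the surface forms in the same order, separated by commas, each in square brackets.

/kamidope/:
  (1) Velar Palatalization: no change — [kamidope]
  (2) Final Vowel Raising: [kamidope] → [kamidopi]
  (3) Initial Consonant Epenthesis: no change — [kamidopi]
  (4) Intervocalic Voicing: [kamidopi] → [kamidobi]
/omupobuy/:
  (1) Velar Palatalization: no change — [omupobuy]
  (2) Final Vowel Raising: no change — [omupobuy]
  (3) Initial Consonant Epenthesis: [omupobuy] → [tomupobuy]
  (4) Intervocalic Voicing: [tomupobuy] → [tomubobuy]
/afokfik/:
  (1) Velar Palatalization: no change — [afokfik]
  (2) Final Vowel Raising: no change — [afokfik]
  (3) Initial Consonant Epenthesis: [afokfik] → [tafokfik]
  (4) Intervocalic Voicing: [tafokfik] → [tavokfik]

[kamidobi], [tomubobuy], [tavokfik]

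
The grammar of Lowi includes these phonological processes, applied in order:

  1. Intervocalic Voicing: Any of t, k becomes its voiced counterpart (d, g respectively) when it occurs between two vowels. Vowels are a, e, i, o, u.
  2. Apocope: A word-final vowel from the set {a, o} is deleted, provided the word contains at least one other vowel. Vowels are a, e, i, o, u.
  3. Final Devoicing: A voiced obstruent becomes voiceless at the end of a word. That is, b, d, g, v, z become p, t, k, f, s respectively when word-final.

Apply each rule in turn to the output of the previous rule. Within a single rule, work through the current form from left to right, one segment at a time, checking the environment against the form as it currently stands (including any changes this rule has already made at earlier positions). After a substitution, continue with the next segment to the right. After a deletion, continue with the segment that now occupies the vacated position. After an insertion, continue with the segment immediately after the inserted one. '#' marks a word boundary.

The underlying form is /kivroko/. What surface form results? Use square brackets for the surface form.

[kivrok]

1 Intervocalic Voicing: [kivroko] → [kivrogo]
2 Apocope: [kivrogo] → [kivrog]
3 Final Devoicing: [kivrog] → [kivrok]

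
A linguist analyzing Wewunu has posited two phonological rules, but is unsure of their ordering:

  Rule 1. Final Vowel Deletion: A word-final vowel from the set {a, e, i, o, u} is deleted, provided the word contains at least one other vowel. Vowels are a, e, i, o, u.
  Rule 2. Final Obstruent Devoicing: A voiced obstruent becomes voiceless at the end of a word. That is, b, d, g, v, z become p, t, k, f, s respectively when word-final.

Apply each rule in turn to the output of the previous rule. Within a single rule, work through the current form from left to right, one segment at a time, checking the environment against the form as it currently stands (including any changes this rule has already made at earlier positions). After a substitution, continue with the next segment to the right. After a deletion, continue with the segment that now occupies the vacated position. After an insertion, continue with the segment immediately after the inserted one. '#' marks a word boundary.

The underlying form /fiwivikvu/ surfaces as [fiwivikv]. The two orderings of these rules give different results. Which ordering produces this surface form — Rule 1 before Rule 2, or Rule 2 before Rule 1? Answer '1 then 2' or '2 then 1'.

Order 1 then 2:
  1 Final Vowel Deletion: [fiwivikvu] → [fiwivikv]
  2 Final Obstruent Devoicing: [fiwivikv] → [fiwivikf]
  result: [fiwivikf]
Order 2 then 1:
  2 Final Obstruent Devoicing: no change — [fiwivikvu]
  1 Final Vowel Deletion: [fiwivikvu] → [fiwivikv]
  result: [fiwivikv]

2 then 1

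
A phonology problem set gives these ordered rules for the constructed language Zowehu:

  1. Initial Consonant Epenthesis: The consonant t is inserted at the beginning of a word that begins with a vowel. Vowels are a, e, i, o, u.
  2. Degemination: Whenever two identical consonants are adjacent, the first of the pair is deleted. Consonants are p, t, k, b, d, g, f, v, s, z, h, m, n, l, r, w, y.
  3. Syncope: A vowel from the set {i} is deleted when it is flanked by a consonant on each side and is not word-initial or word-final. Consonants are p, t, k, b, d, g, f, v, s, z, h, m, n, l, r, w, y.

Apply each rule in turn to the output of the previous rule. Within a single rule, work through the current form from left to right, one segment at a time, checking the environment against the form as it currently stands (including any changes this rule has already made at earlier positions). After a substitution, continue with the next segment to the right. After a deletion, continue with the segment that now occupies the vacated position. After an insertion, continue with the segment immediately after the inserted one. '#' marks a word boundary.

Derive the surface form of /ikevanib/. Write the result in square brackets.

[tkevanb]

1 Initial Consonant Epenthesis: [ikevanib] → [tikevanib]
2 Degemination: no change — [tikevanib]
3 Syncope: [tikevanib] → [tkevanb]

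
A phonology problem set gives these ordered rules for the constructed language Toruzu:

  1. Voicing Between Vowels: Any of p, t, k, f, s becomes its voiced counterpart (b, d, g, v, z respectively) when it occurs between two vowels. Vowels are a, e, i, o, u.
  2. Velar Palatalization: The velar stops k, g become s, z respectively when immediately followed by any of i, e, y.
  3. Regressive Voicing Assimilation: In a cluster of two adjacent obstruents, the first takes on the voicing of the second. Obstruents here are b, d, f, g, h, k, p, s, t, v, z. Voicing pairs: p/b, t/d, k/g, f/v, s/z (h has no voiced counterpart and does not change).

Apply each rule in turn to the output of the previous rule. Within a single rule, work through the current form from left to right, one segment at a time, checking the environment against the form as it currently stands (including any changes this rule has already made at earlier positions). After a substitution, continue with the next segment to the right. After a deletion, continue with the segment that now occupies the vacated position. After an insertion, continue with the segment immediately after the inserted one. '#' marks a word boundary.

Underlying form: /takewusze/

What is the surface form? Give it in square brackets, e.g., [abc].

1 Voicing Between Vowels: [takewusze] → [tagewusze]
2 Velar Palatalization: [tagewusze] → [tazewusze]
3 Regressive Voicing Assimilation: [tazewusze] → [tazewuzze]

[tazewuzze]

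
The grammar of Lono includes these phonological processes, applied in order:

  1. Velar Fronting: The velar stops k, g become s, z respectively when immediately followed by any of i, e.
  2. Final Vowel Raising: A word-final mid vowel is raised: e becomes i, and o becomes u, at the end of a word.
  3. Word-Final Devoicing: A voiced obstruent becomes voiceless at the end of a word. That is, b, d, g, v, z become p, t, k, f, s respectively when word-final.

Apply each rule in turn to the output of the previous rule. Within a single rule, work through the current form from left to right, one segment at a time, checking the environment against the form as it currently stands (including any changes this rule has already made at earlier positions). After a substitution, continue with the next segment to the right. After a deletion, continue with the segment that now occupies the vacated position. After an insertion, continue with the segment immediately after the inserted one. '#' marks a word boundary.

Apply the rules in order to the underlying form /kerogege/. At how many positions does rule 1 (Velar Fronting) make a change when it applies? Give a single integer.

1 Velar Fronting: [kerogege] → [serozeze]
2 Final Vowel Raising: [serozeze] → [serozezi]
3 Word-Final Devoicing: no change — [serozezi]
Rule 1 changed 3 position(s).

3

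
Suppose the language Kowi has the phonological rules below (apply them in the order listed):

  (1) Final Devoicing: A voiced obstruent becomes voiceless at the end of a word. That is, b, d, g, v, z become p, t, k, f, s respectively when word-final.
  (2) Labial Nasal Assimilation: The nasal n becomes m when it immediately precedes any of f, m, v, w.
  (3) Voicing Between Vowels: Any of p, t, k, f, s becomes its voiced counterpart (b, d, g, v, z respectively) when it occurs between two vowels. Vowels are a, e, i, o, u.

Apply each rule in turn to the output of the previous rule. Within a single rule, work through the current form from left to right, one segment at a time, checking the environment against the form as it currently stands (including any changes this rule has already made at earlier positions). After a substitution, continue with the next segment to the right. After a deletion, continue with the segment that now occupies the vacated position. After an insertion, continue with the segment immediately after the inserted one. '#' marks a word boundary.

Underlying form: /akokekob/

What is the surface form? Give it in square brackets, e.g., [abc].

[agogegop]

(1) Final Devoicing: [akokekob] → [akokekop]
(2) Labial Nasal Assimilation: no change — [akokekop]
(3) Voicing Between Vowels: [akokekop] → [agogegop]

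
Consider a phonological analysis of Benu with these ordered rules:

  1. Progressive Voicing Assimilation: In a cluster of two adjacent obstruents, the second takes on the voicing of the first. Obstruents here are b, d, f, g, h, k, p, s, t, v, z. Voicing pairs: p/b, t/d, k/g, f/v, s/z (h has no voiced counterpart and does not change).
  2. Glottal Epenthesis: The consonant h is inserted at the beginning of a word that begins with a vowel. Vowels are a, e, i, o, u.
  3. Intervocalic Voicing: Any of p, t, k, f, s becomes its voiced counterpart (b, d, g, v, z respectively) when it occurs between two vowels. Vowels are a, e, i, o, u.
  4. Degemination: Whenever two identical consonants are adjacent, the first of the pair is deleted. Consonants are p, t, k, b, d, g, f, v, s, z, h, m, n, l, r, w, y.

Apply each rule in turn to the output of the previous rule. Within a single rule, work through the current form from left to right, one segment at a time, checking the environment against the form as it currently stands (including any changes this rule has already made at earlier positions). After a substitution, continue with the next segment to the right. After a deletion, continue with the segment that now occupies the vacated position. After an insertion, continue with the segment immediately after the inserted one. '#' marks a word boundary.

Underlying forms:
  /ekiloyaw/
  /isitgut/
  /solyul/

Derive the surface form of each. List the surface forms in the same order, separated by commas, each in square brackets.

[hegiloyaw], [hizitkut], [solyul]

/ekiloyaw/:
  1 Progressive Voicing Assimilation: no change — [ekiloyaw]
  2 Glottal Epenthesis: [ekiloyaw] → [hekiloyaw]
  3 Intervocalic Voicing: [hekiloyaw] → [hegiloyaw]
  4 Degemination: no change — [hegiloyaw]
/isitgut/:
  1 Progressive Voicing Assimilation: [isitgut] → [isitkut]
  2 Glottal Epenthesis: [isitkut] → [hisitkut]
  3 Intervocalic Voicing: [hisitkut] → [hizitkut]
  4 Degemination: no change — [hizitkut]
/solyul/:
  1 Progressive Voicing Assimilation: no change — [solyul]
  2 Glottal Epenthesis: no change — [solyul]
  3 Intervocalic Voicing: no change — [solyul]
  4 Degemination: no change — [solyul]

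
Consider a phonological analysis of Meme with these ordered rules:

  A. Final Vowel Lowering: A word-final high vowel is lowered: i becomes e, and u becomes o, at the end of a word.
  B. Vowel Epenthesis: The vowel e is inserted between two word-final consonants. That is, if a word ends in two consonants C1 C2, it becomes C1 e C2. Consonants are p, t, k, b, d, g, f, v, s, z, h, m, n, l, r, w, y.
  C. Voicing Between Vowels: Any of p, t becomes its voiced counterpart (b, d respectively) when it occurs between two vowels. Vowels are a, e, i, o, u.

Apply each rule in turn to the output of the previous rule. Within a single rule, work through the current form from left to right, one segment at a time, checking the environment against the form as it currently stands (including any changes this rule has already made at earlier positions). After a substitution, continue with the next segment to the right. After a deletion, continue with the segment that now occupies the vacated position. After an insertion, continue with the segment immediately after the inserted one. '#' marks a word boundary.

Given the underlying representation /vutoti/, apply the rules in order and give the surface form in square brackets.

[vudode]

A Final Vowel Lowering: [vutoti] → [vutote]
B Vowel Epenthesis: no change — [vutote]
C Voicing Between Vowels: [vutote] → [vudode]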